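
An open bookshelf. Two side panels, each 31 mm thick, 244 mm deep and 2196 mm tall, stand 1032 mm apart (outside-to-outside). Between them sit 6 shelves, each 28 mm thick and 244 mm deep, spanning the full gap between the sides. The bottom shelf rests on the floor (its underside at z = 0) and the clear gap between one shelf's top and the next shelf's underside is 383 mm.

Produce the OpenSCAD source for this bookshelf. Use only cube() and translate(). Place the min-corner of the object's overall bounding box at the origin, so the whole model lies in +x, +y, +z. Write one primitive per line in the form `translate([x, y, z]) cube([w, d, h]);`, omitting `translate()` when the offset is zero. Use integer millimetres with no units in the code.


cube([31, 244, 2196]);
translate([1001, 0, 0]) cube([31, 244, 2196]);
translate([31, 0, 0]) cube([970, 244, 28]);
translate([31, 0, 411]) cube([970, 244, 28]);
translate([31, 0, 822]) cube([970, 244, 28]);
translate([31, 0, 1233]) cube([970, 244, 28]);
translate([31, 0, 1644]) cube([970, 244, 28]);
translate([31, 0, 2055]) cube([970, 244, 28]);


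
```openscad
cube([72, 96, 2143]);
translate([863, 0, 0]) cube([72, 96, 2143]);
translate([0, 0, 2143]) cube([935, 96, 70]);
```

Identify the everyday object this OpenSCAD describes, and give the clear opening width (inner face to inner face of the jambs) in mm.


A door frame. The clear opening width is 791 mm.

Two 2143 mm tall posts with a header on top — a door frame. The left jamb is 72 mm wide at x = 0; the right jamb starts at x = 863. The clear opening is 863 − 72 = 791 mm.


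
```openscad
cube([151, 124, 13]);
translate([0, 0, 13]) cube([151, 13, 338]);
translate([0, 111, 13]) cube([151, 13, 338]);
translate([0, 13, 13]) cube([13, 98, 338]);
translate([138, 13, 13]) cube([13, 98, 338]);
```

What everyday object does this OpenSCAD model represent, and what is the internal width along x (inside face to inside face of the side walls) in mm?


An open box. The internal width is 125 mm.

A 151×124 base slab with four walls standing on it — an open box. The base is 151 mm wide and the walls are 13 mm thick, so the internal width is 151 − 2 × 13 = 125 mm.


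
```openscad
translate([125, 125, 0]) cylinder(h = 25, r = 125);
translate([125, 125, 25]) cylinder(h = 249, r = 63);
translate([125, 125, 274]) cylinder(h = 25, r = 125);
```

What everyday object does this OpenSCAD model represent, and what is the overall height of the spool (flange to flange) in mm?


A spool. The overall height is 299 mm.

Three coaxial cylinders, large–small–large — a spool. Two 25 mm flanges and a 249 mm core give 25 + 249 + 25 = 299 mm.


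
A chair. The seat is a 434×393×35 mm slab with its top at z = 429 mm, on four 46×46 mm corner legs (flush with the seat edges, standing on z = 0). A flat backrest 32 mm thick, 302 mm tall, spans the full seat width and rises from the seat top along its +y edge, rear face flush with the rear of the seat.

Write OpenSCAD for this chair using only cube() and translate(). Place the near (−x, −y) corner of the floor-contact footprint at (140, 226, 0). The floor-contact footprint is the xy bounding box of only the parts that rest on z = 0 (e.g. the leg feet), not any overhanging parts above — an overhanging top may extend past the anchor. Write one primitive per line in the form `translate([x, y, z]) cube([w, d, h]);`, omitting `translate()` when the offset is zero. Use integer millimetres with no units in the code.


translate([140, 226, 394]) cube([434, 393, 35]);
translate([140, 226, 0]) cube([46, 46, 394]);
translate([528, 226, 0]) cube([46, 46, 394]);
translate([140, 573, 0]) cube([46, 46, 394]);
translate([528, 573, 0]) cube([46, 46, 394]);
translate([140, 587, 429]) cube([434, 32, 302]);


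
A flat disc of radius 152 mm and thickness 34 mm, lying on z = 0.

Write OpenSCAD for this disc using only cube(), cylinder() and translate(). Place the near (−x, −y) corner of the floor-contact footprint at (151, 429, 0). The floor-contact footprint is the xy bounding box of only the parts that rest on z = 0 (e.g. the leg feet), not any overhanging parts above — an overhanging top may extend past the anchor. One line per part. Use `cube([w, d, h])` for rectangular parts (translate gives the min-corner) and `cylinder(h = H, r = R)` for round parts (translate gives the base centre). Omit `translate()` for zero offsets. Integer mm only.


translate([303, 581, 0]) cylinder(h = 34, r = 152);


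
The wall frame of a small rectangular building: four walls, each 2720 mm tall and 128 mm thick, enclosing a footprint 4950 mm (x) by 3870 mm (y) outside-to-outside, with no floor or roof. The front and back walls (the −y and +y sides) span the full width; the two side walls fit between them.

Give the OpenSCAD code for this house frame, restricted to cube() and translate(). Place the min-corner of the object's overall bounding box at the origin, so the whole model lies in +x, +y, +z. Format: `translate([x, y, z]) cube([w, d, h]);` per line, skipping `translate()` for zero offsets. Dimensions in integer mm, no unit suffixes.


cube([4950, 128, 2720]);
translate([0, 3742, 0]) cube([4950, 128, 2720]);
translate([0, 128, 0]) cube([128, 3614, 2720]);
translate([4822, 128, 0]) cube([128, 3614, 2720]);


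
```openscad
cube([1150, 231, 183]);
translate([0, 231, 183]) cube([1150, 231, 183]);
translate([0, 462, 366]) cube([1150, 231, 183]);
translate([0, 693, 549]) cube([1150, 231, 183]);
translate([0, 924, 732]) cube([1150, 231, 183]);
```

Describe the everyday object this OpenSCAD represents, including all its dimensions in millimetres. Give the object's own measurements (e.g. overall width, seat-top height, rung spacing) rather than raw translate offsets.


A straight staircase of 5 solid steps. Each step is 1150 mm wide (x), 231 mm deep (y, the going) and 183 mm tall (the rise). The first step rests on the floor; each subsequent step sits one going further in +y and one rise higher in +z, directly behind and above the previous step with no overlap.


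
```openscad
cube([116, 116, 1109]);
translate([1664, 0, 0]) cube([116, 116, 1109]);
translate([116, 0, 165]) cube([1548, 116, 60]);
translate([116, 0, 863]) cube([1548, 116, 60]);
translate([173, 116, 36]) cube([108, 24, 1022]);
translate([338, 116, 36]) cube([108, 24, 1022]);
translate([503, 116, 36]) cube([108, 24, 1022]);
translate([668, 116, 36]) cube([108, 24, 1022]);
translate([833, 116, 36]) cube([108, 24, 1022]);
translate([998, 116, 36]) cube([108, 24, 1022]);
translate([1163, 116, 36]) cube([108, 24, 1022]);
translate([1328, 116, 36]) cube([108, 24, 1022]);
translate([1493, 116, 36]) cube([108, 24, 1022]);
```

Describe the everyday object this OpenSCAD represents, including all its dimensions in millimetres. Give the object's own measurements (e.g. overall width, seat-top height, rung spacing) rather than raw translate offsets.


A fence section. Two 116×116 mm posts, 1109 mm tall, stand on the floor with a clear span of 1548 mm between their inner faces. Two horizontal rails of 116×60 mm section span the gap between the posts with their undersides at z = 165 mm and z = 863 mm, flush with the posts' −y face. 9 pickets, each 108 mm wide, 24 mm thick and 1022 mm tall, are fixed to the +y face of the rails with their bottoms at z = 36 mm, spaced across the span with a 57 mm gap after the −x post and between neighbouring pickets, with 63 mm left before the +x post.


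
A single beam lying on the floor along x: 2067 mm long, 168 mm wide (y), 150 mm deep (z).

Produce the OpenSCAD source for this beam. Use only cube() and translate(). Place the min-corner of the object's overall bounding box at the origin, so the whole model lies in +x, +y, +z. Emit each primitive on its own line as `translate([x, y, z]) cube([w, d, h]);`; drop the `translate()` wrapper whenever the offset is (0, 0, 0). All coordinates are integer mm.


cube([2067, 168, 150]);


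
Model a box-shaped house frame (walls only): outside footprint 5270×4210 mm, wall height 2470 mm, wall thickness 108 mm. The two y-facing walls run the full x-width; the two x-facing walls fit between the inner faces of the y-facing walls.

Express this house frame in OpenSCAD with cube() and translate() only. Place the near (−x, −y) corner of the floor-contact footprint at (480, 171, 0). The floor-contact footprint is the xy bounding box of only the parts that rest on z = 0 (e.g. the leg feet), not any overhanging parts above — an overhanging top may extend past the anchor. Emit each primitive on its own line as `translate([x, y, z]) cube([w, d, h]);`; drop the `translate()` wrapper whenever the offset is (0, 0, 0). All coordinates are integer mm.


translate([480, 171, 0]) cube([5270, 108, 2470]);
translate([480, 4273, 0]) cube([5270, 108, 2470]);
translate([480, 279, 0]) cube([108, 3994, 2470]);
translate([5642, 279, 0]) cube([108, 3994, 2470]);


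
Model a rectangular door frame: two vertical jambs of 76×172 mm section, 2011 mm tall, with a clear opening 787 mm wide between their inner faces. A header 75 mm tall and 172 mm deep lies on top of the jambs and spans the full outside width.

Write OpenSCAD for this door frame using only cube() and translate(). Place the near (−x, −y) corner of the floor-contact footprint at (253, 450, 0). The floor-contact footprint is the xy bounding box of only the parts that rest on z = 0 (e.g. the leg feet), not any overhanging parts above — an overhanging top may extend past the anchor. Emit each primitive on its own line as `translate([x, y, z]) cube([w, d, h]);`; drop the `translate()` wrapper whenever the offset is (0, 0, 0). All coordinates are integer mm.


translate([253, 450, 0]) cube([76, 172, 2011]);
translate([1116, 450, 0]) cube([76, 172, 2011]);
translate([253, 450, 2011]) cube([939, 172, 75]);


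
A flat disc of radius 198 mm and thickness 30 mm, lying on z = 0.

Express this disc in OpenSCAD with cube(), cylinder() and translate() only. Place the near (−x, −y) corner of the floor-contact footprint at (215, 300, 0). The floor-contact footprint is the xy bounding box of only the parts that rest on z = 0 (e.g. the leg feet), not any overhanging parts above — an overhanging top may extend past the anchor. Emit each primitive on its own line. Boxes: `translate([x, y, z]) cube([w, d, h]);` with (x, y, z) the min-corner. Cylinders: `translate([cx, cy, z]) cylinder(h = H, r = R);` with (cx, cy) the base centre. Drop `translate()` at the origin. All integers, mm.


translate([413, 498, 0]) cylinder(h = 30, r = 198);


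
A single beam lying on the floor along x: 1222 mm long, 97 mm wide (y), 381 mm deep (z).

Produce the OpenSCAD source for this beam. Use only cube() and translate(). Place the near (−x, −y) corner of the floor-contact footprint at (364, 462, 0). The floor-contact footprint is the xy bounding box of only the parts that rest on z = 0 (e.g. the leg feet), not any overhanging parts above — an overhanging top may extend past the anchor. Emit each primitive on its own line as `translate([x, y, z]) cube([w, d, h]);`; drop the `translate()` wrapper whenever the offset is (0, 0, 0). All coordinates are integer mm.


translate([364, 462, 0]) cube([1222, 97, 381]);


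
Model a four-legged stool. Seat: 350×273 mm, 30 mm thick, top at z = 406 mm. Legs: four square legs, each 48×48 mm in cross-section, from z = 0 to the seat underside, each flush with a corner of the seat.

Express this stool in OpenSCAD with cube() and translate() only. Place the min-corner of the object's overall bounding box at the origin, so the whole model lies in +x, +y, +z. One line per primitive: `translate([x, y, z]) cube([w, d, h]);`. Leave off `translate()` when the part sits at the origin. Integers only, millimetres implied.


translate([0, 0, 376]) cube([350, 273, 30]);
cube([48, 48, 376]);
translate([302, 0, 0]) cube([48, 48, 376]);
translate([0, 225, 0]) cube([48, 48, 376]);
translate([302, 225, 0]) cube([48, 48, 376]);


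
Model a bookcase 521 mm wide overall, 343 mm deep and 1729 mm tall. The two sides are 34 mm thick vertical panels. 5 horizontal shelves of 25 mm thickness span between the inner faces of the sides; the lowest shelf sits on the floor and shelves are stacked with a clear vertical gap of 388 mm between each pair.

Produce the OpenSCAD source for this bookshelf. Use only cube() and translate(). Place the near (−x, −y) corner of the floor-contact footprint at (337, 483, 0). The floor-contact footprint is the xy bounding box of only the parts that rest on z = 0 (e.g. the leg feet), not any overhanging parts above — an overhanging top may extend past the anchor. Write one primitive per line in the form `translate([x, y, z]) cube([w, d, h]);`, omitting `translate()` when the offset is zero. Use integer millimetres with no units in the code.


translate([337, 483, 0]) cube([34, 343, 1729]);
translate([824, 483, 0]) cube([34, 343, 1729]);
translate([371, 483, 0]) cube([453, 343, 25]);
translate([371, 483, 413]) cube([453, 343, 25]);
translate([371, 483, 826]) cube([453, 343, 25]);
translate([371, 483, 1239]) cube([453, 343, 25]);
translate([371, 483, 1652]) cube([453, 343, 25]);


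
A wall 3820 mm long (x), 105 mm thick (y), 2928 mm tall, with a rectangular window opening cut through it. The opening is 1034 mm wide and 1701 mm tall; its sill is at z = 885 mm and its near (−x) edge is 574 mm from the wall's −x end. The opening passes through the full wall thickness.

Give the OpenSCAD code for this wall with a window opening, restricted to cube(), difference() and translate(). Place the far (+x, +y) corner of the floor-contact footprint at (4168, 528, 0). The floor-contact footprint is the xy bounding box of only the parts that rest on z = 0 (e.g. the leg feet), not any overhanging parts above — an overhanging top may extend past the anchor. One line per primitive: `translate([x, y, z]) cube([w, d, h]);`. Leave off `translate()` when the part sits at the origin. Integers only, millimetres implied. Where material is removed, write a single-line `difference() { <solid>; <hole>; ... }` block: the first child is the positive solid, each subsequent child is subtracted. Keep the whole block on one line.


difference() { translate([348, 423, 0]) cube([3820, 105, 2928]); translate([922, 423, 885]) cube([1034, 105, 1701]); }


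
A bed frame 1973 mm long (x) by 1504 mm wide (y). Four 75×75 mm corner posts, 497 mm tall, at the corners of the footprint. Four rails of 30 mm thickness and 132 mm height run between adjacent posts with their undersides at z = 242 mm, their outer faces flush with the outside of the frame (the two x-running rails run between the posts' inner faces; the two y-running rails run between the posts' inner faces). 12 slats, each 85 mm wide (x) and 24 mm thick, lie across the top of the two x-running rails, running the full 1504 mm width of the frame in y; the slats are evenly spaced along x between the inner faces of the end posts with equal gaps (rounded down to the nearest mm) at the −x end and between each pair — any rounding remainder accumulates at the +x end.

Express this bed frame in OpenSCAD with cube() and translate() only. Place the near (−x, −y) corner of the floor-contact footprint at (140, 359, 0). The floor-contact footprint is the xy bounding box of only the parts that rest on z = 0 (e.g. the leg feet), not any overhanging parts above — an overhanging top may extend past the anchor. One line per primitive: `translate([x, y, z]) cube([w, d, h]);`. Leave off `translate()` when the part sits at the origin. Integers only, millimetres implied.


translate([140, 359, 0]) cube([75, 75, 497]);
translate([140, 1788, 0]) cube([75, 75, 497]);
translate([2038, 359, 0]) cube([75, 75, 497]);
translate([2038, 1788, 0]) cube([75, 75, 497]);
translate([215, 359, 242]) cube([1823, 30, 132]);
translate([215, 1833, 242]) cube([1823, 30, 132]);
translate([140, 434, 242]) cube([30, 1354, 132]);
translate([2083, 434, 242]) cube([30, 1354, 132]);
translate([276, 359, 374]) cube([85, 1504, 24]);
translate([422, 359, 374]) cube([85, 1504, 24]);
translate([568, 359, 374]) cube([85, 1504, 24]);
translate([714, 359, 374]) cube([85, 1504, 24]);
translate([860, 359, 374]) cube([85, 1504, 24]);
translate([1006, 359, 374]) cube([85, 1504, 24]);
translate([1152, 359, 374]) cube([85, 1504, 24]);
translate([1298, 359, 374]) cube([85, 1504, 24]);
translate([1444, 359, 374]) cube([85, 1504, 24]);
translate([1590, 359, 374]) cube([85, 1504, 24]);
translate([1736, 359, 374]) cube([85, 1504, 24]);
translate([1882, 359, 374]) cube([85, 1504, 24]);


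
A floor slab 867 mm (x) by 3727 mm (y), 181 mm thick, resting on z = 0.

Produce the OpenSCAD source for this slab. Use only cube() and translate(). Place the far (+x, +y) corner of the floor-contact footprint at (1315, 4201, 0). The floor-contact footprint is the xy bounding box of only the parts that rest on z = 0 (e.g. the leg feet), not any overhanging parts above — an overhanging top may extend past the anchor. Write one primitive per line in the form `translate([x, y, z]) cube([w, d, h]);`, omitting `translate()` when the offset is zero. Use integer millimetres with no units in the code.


translate([448, 474, 0]) cube([867, 3727, 181]);


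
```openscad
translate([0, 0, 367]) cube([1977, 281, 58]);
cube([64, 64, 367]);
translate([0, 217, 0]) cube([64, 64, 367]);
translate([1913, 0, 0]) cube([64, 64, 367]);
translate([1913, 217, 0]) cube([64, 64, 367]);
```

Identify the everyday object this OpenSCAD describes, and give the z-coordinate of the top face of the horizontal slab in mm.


A bench. The seat-top height is 425 mm.

A long slab on four corner posts — a bench. The slab sits at z = 367 with thickness 58, so the top is 367 + 58 = 425 mm.


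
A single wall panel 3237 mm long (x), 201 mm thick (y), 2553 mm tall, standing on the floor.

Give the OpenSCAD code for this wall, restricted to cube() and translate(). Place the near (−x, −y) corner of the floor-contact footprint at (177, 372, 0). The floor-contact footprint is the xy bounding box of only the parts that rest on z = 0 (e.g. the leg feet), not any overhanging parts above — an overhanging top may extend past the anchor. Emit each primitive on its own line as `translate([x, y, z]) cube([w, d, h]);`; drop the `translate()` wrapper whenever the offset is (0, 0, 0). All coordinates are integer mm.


translate([177, 372, 0]) cube([3237, 201, 2553]);


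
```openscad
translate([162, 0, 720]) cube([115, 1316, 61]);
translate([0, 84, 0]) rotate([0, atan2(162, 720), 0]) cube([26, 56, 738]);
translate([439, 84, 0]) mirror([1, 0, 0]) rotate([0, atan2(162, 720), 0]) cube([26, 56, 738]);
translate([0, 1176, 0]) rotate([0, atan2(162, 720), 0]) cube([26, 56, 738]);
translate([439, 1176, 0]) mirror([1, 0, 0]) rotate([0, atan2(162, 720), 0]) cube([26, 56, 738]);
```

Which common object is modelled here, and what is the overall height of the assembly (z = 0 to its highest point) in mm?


A sawhorse. The overall height is 781 mm.

A beam across two mirrored pairs of raked legs — a sawhorse. The beam's underside is at z = 720 (matching the legs' vertical rise in atan2(162, 720)) and the beam is 61 mm tall, so its top is at 720 + 61 = 781 mm. The raked legs top out at the beam's underside, so that is the highest point.


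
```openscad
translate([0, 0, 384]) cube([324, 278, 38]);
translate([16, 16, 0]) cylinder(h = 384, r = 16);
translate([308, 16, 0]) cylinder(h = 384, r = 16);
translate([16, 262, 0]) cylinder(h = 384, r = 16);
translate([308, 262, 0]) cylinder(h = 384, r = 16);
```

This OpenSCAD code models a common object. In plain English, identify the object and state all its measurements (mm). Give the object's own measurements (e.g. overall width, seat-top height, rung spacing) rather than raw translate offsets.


A simple wooden stool: a rectangular seat 324 mm (x) by 278 mm (y), 38 mm thick, top face at z = 422 mm, on four round legs, each 32 mm in diameter. The legs rest on z = 0, each leg's axis is inset half a diameter from the nearest pair of seat edges (so the leg's bounding box is flush with the corner).


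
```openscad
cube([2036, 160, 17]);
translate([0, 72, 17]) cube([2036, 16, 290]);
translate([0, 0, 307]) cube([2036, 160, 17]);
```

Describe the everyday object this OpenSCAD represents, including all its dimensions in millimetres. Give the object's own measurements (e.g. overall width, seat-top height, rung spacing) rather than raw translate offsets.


An I-beam lying along x, 2036 mm long. Overall section height 324 mm. Two flanges 160 mm wide (y) and 17 mm thick, one on the floor and one at the top; a web 16 mm thick runs between them, centred on the flange width.


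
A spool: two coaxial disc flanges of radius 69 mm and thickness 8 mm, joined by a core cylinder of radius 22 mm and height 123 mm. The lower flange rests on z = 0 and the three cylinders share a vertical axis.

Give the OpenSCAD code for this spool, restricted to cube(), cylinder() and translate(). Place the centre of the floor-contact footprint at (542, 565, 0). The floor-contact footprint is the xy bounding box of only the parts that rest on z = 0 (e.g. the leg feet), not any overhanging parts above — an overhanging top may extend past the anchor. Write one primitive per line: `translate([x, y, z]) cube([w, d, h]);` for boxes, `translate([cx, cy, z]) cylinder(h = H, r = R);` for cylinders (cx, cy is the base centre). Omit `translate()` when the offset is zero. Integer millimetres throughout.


translate([542, 565, 0]) cylinder(h = 8, r = 69);
translate([542, 565, 8]) cylinder(h = 123, r = 22);
translate([542, 565, 131]) cylinder(h = 8, r = 69);


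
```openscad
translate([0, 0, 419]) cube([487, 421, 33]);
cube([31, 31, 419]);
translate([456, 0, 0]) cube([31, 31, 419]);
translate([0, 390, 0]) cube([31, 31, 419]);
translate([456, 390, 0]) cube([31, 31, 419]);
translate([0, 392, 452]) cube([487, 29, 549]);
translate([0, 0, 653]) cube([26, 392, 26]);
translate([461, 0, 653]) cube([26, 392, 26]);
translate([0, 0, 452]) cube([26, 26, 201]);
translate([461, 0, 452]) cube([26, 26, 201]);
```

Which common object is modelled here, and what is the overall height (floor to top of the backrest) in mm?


A chair. The overall height is 1001 mm.

A slab on four corner posts with a tall panel at the back — a chair. The seat slab sits at z = 419 with thickness 33, and the 549 mm backrest starts at the seat top, so the overall height is 419 + 33 + 549 = 1001 mm.


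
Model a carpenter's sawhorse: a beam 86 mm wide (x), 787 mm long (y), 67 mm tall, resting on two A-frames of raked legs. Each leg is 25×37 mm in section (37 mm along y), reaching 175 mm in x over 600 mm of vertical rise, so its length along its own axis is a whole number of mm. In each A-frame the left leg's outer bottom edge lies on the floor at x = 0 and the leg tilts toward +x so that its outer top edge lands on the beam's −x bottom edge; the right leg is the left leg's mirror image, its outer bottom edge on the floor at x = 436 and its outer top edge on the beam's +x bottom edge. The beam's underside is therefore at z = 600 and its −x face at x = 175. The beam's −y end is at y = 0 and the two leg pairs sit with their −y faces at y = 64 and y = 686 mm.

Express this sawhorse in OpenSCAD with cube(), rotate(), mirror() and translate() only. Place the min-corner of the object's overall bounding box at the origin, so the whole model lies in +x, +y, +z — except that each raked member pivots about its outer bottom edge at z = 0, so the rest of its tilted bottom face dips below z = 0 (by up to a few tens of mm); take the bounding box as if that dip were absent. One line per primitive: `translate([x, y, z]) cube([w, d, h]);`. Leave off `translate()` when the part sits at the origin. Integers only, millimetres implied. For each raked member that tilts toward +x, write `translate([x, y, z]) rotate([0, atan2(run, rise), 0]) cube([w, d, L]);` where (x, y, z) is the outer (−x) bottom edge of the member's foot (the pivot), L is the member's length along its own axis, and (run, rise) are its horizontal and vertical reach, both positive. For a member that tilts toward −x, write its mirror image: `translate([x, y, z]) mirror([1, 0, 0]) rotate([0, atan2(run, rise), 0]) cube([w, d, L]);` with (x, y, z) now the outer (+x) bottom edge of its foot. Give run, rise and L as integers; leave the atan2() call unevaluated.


// leg length = √(175² + 600²) = 625
// right-leg outer foot x = 2·175 + 86 = 436
// beam min-corner = (175, 0, 600)
translate([175, 0, 600]) cube([86, 787, 67]);
translate([0, 64, 0]) rotate([0, atan2(175, 600), 0]) cube([25, 37, 625]);
translate([436, 64, 0]) mirror([1, 0, 0]) rotate([0, atan2(175, 600), 0]) cube([25, 37, 625]);
translate([0, 686, 0]) rotate([0, atan2(175, 600), 0]) cube([25, 37, 625]);
translate([436, 686, 0]) mirror([1, 0, 0]) rotate([0, atan2(175, 600), 0]) cube([25, 37, 625]);


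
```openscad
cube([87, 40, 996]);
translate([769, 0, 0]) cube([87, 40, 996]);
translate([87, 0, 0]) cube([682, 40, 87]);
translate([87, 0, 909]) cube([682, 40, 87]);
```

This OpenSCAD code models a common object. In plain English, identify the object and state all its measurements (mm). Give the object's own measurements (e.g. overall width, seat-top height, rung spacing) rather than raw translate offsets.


A rectangular picture frame lying in the x–z plane (depth along y). The opening is 682 mm wide (x) by 822 mm tall (z), surrounded by a border 87 mm wide on all four sides. The frame is 40 mm deep and is made of two full-height vertical stiles with two horizontal rails fitted between them.


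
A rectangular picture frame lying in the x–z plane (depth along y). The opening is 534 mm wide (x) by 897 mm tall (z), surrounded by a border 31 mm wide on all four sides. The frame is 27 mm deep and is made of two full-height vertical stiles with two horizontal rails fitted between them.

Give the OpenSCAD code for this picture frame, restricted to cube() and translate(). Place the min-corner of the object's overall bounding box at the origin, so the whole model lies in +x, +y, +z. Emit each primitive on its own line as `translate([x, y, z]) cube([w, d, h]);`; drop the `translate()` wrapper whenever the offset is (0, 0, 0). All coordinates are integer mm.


cube([31, 27, 959]);
translate([565, 0, 0]) cube([31, 27, 959]);
translate([31, 0, 0]) cube([534, 27, 31]);
translate([31, 0, 928]) cube([534, 27, 31]);


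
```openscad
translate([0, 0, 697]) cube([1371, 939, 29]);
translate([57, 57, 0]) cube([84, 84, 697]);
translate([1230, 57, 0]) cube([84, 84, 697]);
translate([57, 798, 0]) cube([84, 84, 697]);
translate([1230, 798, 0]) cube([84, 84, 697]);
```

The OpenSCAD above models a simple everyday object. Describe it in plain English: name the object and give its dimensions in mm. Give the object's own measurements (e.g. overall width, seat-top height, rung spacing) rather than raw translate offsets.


A table: top 1371 mm (x) × 939 mm (y), 29 mm thick, upper face at z = 726 mm, on four 84×84 mm square legs, each inset 57 mm from the nearest pair of top edges from z = 0 to the bottom of the top.


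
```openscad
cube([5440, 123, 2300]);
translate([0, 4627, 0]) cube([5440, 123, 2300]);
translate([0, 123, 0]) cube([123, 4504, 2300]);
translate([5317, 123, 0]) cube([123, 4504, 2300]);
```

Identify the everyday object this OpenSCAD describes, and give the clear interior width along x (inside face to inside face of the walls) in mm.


A house (or room) frame. The interior width is 5194 mm.

Four 2300 mm walls enclosing a rectangle with no floor or roof — a room or house frame. Outside width is 5440 mm and wall thickness is 123 mm, so the interior width is 5440 − 2 × 123 = 5194 mm.


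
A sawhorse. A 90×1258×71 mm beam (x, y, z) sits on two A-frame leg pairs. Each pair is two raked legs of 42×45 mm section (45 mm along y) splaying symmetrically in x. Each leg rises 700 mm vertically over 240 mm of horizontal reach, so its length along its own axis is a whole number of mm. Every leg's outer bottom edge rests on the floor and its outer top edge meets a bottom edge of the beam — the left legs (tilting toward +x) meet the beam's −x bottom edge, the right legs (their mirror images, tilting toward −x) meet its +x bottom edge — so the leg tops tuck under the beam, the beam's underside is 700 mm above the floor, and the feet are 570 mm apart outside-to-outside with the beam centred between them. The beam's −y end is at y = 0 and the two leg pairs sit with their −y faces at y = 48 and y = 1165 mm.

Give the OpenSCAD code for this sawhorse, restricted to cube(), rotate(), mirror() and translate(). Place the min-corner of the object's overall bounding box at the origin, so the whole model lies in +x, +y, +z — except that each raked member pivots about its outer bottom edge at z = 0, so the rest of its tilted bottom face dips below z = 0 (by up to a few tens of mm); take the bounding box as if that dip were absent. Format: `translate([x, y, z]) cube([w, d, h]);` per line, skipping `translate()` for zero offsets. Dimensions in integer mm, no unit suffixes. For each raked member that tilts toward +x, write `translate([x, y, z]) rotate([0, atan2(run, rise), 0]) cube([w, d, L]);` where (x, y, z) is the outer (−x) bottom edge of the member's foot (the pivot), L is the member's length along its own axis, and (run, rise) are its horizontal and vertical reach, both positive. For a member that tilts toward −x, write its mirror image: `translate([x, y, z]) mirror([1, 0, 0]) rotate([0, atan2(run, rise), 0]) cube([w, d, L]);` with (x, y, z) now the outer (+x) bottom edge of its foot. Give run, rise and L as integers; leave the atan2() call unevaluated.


translate([240, 0, 700]) cube([90, 1258, 71]);
translate([0, 48, 0]) rotate([0, atan2(240, 700), 0]) cube([42, 45, 740]);
translate([570, 48, 0]) mirror([1, 0, 0]) rotate([0, atan2(240, 700), 0]) cube([42, 45, 740]);
translate([0, 1165, 0]) rotate([0, atan2(240, 700), 0]) cube([42, 45, 740]);
translate([570, 1165, 0]) mirror([1, 0, 0]) rotate([0, atan2(240, 700), 0]) cube([42, 45, 740]);


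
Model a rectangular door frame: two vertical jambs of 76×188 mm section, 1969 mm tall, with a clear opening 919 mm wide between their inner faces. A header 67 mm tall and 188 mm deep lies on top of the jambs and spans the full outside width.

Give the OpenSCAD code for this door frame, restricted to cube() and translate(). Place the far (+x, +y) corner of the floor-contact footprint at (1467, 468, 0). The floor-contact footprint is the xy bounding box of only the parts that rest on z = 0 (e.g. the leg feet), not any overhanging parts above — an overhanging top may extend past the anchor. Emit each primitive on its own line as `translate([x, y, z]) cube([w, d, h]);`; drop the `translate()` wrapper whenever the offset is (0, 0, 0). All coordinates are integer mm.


translate([396, 280, 0]) cube([76, 188, 1969]);
translate([1391, 280, 0]) cube([76, 188, 1969]);
translate([396, 280, 1969]) cube([1071, 188, 67]);


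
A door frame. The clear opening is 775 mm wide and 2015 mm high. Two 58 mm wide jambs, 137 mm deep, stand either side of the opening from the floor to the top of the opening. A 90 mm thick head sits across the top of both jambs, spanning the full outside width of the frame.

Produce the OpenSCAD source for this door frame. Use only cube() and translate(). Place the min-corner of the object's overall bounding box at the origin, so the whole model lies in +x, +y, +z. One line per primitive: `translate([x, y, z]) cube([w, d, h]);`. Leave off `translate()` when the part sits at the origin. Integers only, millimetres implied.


cube([58, 137, 2015]);
translate([833, 0, 0]) cube([58, 137, 2015]);
translate([0, 0, 2015]) cube([891, 137, 90]);


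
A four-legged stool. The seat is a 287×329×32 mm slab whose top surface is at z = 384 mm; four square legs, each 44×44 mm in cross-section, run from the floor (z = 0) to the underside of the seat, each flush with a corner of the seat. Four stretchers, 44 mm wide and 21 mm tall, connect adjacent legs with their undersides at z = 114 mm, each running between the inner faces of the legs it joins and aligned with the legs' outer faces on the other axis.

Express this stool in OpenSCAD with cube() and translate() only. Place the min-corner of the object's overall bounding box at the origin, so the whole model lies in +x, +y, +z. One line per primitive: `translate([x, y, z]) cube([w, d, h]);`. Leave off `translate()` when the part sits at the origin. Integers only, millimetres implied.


// leg_h = 384 - 32 = 352
// stretcher span = 287 - 2*44 = 199
translate([0, 0, 352]) cube([287, 329, 32]);
cube([44, 44, 352]);
translate([243, 0, 0]) cube([44, 44, 352]);
translate([0, 285, 0]) cube([44, 44, 352]);
translate([243, 285, 0]) cube([44, 44, 352]);
translate([44, 0, 114]) cube([199, 44, 21]);
translate([44, 285, 114]) cube([199, 44, 21]);
translate([0, 44, 114]) cube([44, 241, 21]);
translate([243, 44, 114]) cube([44, 241, 21]);


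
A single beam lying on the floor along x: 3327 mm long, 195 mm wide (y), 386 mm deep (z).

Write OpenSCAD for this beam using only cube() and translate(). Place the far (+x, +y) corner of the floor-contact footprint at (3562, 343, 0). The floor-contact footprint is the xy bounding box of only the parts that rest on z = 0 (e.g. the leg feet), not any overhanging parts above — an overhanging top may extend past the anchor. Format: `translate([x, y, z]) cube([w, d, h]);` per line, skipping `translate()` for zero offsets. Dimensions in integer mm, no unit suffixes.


translate([235, 148, 0]) cube([3327, 195, 386]);


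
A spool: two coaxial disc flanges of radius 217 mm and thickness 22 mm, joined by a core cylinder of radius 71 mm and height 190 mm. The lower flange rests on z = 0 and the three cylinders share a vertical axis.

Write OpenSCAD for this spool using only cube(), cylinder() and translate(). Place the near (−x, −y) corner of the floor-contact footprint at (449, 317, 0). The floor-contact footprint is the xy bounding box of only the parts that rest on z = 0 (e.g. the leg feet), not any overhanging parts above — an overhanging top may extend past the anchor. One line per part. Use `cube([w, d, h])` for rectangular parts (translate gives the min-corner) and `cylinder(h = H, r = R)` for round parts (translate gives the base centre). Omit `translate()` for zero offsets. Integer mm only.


translate([666, 534, 0]) cylinder(h = 22, r = 217);
translate([666, 534, 22]) cylinder(h = 190, r = 71);
translate([666, 534, 212]) cylinder(h = 22, r = 217);


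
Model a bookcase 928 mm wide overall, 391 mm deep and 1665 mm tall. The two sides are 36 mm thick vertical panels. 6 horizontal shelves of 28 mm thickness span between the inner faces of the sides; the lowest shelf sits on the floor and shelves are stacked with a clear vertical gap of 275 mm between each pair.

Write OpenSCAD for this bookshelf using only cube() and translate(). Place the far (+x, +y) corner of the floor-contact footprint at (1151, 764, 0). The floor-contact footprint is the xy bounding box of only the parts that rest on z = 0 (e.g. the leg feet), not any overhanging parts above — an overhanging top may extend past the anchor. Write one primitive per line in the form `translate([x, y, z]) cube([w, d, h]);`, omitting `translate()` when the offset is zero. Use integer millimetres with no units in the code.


translate([223, 373, 0]) cube([36, 391, 1665]);
translate([1115, 373, 0]) cube([36, 391, 1665]);
translate([259, 373, 0]) cube([856, 391, 28]);
translate([259, 373, 303]) cube([856, 391, 28]);
translate([259, 373, 606]) cube([856, 391, 28]);
translate([259, 373, 909]) cube([856, 391, 28]);
translate([259, 373, 1212]) cube([856, 391, 28]);
translate([259, 373, 1515]) cube([856, 391, 28]);


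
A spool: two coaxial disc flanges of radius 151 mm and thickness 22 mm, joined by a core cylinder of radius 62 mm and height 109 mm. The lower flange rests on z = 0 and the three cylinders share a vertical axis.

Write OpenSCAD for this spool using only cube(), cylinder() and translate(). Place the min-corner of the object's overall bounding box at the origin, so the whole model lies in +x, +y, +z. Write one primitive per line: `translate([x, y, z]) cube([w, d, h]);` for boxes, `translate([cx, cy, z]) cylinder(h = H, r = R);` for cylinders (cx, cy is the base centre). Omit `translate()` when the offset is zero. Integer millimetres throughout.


translate([151, 151, 0]) cylinder(h = 22, r = 151);
translate([151, 151, 22]) cylinder(h = 109, r = 62);
translate([151, 151, 131]) cylinder(h = 22, r = 151);


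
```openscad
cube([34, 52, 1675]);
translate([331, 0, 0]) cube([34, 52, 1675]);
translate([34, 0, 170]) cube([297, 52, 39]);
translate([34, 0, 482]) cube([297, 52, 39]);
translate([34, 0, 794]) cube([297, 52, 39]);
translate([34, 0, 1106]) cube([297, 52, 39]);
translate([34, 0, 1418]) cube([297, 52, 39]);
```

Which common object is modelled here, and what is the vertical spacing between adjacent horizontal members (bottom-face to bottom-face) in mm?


A ladder. The rung spacing is 312 mm.

Two tall 34×52 posts with 5 short bars between them — a ladder. Adjacent rungs sit at z = 170 and z = 482, so the spacing is 482 − 170 = 312 mm.


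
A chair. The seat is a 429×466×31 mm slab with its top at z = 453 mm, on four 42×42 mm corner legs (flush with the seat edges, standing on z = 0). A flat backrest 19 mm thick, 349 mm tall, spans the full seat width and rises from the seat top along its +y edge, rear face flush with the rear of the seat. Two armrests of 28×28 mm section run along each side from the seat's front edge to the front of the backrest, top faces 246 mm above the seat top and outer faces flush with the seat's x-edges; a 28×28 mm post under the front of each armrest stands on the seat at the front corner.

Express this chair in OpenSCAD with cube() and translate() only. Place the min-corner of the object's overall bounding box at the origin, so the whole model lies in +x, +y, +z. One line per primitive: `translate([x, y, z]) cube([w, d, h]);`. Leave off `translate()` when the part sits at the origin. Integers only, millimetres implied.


// leg_h = 453 - 31 = 422
// arm post h = 246 - 28 = 218
translate([0, 0, 422]) cube([429, 466, 31]);
cube([42, 42, 422]);
translate([387, 0, 0]) cube([42, 42, 422]);
translate([0, 424, 0]) cube([42, 42, 422]);
translate([387, 424, 0]) cube([42, 42, 422]);
translate([0, 447, 453]) cube([429, 19, 349]);
translate([0, 0, 671]) cube([28, 447, 28]);
translate([401, 0, 671]) cube([28, 447, 28]);
translate([0, 0, 453]) cube([28, 28, 218]);
translate([401, 0, 453]) cube([28, 28, 218]);


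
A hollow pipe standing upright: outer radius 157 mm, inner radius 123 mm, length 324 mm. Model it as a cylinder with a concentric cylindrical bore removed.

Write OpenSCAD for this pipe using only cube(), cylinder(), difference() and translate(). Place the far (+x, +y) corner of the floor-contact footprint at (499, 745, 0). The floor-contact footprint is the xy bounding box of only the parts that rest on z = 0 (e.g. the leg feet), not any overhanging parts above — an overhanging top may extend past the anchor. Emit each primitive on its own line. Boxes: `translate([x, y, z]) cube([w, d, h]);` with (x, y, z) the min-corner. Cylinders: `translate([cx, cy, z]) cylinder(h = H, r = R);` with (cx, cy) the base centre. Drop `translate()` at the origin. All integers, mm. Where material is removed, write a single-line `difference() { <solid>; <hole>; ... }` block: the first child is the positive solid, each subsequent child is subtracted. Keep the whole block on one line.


difference() { translate([342, 588, 0]) cylinder(h = 324, r = 157); translate([342, 588, 0]) cylinder(h = 324, r = 123); }


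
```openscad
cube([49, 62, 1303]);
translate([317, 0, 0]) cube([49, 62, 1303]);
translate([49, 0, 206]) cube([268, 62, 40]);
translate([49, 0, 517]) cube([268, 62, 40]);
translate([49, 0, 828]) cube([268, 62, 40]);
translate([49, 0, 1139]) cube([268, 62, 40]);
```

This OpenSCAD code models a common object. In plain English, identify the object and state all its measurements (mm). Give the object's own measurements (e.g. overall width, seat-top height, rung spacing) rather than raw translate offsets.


A straight ladder. Two 49×62 mm vertical rails, 1303 mm tall, stand 366 mm apart (outside-to-outside) with their front faces coplanar on the −y side. 4 rungs, each 62 mm deep and 40 mm tall, span between the inner faces of the rails, front faces flush with the rails. The lowest rung's underside is at z = 206 mm and rungs are spaced 311 mm apart (underside to underside).
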